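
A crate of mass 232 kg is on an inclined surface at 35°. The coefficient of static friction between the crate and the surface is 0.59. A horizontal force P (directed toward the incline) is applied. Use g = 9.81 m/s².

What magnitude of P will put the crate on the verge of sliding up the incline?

At impending motion up the slope, friction acts down-slope at its limit: f = μ_s N.
Perpendicular to the incline: N = m g cos θ + P sin θ.
Along the incline: P cos θ = m g sin θ + μ_s N = m g sin θ + μ_s (m g cos θ + P sin θ).
Solving, P (cos θ − μ_s sin θ) = m g (sin θ + μ_s cos θ), so P = 232×9.81×(sin 35° + 0.59 cos 35°)/(cos 35° − 0.59 sin 35°) = 2280×1.057/0.4807 = 5000 N.

P ≈ 5000 N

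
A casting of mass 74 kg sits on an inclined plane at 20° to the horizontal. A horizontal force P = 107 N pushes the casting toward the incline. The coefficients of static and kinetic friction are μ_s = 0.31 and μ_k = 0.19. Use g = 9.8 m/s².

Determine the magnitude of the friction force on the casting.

f ≈ 147 N (up the incline)

Normal direction: N = m g cos θ + P sin θ = 718.1 N.
Parallel to the incline: P cos θ − m g sin θ = 100.5 − 248 = -147.5 N; the friction needed to balance this is 147.5 N acting up the slope.
Maximum static friction: μ_s N = 0.31 × 718.1 = 222.6 N.
|f_req| = 147.5 ≤ 222.6 N → the casting is in equilibrium; friction equals the required value.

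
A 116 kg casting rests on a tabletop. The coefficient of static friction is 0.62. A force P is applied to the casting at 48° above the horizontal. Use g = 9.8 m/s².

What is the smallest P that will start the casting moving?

P ≈ 624 N

N = m g − P sin α (the pull lifts the casting).
At impending slip, P cos α = μ_s N = μ_s (m g − P sin α).
Solving: P (cos α + μ_s sin α) = μ_s m g → P = 0.62×1140/(cos 48° + 0.62 sin 48°) = 705/1.13 = 624 N.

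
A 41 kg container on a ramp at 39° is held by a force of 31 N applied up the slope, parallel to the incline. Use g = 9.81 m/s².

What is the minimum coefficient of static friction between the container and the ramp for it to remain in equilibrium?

μ_s,min ≈ 0.711

N = m g cos θ = 312.6 N.
Friction must make up the shortfall along the incline: f = m g sin θ − P = 253.1 − 31 = 222.1 N.
At the threshold f = μ_s N, so μ_s,min = 222.1/312.6 = 0.711.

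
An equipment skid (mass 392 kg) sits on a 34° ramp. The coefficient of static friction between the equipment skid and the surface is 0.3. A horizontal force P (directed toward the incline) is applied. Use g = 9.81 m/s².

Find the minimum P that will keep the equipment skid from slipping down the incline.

P_min ≈ 1200 N

The equipment skid tends to slide down (tan θ > μ_s), so at the point of impending slip friction acts up-slope at its limit: f = μ_s N.
Perpendicular to the incline: N = m g cos θ + P sin θ.
Along the incline: P cos θ + μ_s N = m g sin θ, i.e. P cos θ + μ_s (m g cos θ + P sin θ) = m g sin θ.
Solving, P (cos θ + μ_s sin θ) = m g (sin θ − μ_s cos θ), so P = 3850×0.3105/0.9968 = 1200 N.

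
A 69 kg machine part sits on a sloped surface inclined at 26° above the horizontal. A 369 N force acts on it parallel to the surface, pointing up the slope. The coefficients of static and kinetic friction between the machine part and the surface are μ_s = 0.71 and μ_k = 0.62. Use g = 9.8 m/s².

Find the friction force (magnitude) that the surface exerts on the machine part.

f ≈ 72.6 N (down the incline)

Normal force: N = m g cos θ = 69 × 9.8 × cos 26° = 607.8 N.
The friction needed for equilibrium is m g sin θ − P = 296.4 − 369 = -72.57 N, measured positive up-slope.
Static friction can supply at most μ_s N = 431.5 N.
Since |-72.57| ≤ 431.5 N, the machine part remains in static equilibrium and friction takes exactly the required value.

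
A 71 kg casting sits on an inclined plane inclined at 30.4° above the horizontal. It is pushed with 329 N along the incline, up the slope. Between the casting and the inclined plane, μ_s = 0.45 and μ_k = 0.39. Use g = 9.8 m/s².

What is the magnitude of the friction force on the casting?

f ≈ 23.1 N (up the incline)

Perpendicular to the surface, N = m g cos θ = 71·9.8·cos 30.4° = 600.1 N.
For equilibrium along the incline the friction force must supply f = m g sin θ − P = 352.1 − 329 = 23.1 N (positive meaning up-slope).
Maximum static friction available: μ_s N = 0.45 × 600.1 = 270.1 N.
Since |23.1| ≤ 270.1 N, no slip — friction simply equals what equilibrium demands.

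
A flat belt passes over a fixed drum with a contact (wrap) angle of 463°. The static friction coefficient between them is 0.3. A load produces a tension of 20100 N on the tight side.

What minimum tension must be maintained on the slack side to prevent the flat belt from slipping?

T_min ≈ 1780 N

Capstan equation at impending slip: T_tight/T_slack = e^{μβ}.
β = 463° = 8.081 rad; e^{μβ} = e^{0.3×8.081} = 11.29.
T_slack = T_tight / e^{μβ} = 20100 / 11.29 = 1780 N.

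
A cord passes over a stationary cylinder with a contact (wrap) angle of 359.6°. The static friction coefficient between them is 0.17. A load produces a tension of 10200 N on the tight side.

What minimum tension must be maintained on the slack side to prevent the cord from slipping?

T_min ≈ 3510 N

Capstan equation at impending slip: T_tight/T_slack = e^{μβ}.
β = 359.6° = 6.276 rad; e^{μβ} = e^{0.17×6.276} = 2.907.
T_slack = T_tight / e^{μβ} = 10200 / 2.907 = 3510 N.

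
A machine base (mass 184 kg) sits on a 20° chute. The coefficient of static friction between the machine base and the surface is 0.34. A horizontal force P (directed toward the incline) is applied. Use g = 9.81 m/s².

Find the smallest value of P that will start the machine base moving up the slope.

P ≈ 1450 N

At impending motion up the slope, friction acts down-slope at its limit: f = μ_s N.
Perpendicular to the incline: N = m g cos θ + P sin θ.
Along the incline: P cos θ = m g sin θ + μ_s N = m g sin θ + μ_s (m g cos θ + P sin θ).
Solving, P (cos θ − μ_s sin θ) = m g (sin θ + μ_s cos θ), so P = 184×9.81×(sin 20° + 0.34 cos 20°)/(cos 20° − 0.34 sin 20°) = 1810×0.6615/0.8234 = 1450 N.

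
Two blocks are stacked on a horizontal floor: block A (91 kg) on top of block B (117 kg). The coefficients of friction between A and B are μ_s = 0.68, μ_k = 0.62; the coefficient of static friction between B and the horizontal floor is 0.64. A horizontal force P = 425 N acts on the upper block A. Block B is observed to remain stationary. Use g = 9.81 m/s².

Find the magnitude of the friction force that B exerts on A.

The normal force B exerts on A is simply A's weight, N₁ = 892.7 N.
Maximum static friction on A from B: μ_s N₁ = 0.68×892.7 = 607 N.
Since P = 425 N ≤ 607 N, A does not slip on B; friction on A equals P = 425 N.
B experiences an equal 425 N forward from A (third law). B is in equilibrium, so the floor supplies f₂ = 425 N of static friction (limit μ_s(m_A+m_B)g = 1306 N, not exceeded).

f ≈ 425 N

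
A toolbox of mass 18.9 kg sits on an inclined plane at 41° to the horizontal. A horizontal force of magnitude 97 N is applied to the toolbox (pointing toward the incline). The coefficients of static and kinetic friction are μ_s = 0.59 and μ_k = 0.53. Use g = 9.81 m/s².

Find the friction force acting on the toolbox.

f ≈ 48.4 N (up the incline)

Resolve perpendicular to the incline: N = m g cos θ + P sin θ = 18.9×9.81×cos 41° + 97×sin 41° = 203.6 N.
Parallel to the incline: P cos θ − m g sin θ = 73.21 − 121.6 = -48.43 N; the friction needed to balance this is 48.43 N acting up the slope.
The limit of static friction is μ_s N = 120.1 N.
Since 48.43 N is within the 120.1 N limit, the toolbox stays put and friction is exactly 48.4 N.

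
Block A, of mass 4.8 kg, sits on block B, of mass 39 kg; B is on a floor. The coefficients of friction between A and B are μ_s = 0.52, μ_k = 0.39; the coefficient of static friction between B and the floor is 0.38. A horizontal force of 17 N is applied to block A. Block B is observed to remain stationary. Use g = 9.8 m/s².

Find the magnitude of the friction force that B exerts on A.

Between the blocks, N₁ = m_A g = 47.04 N.
So the A–B interface can sustain at most μ_s N₁ = 24.46 N of static friction.
Since P = 17 N ≤ 24.46 N, A does not slip on B; friction on A equals P = 17 N.
B experiences an equal 17 N forward from A (third law). B is in equilibrium, so the floor supplies f₂ = 17 N of static friction (limit μ_s(m_A+m_B)g = 163.1 N, not exceeded).

f ≈ 17 N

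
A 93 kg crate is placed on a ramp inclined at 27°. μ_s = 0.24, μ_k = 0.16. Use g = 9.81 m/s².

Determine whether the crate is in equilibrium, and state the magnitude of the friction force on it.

f ≈ 130 N

N = m g cos θ = 813 N.
Down-slope weight component: m g sin θ = 414 N.
μ_s N = 195 N.
414 > 195 N, so it slides; kinetic friction f = μ_k N = 0.16×813 = 130 N.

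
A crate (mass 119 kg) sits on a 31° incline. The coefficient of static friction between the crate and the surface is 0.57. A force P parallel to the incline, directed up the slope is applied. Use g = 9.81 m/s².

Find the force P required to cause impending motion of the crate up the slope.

P ≈ 1170 N

At impending motion up the slope, friction acts down-slope at its limit: f = μ_s N.
P is parallel to the surface, so N = m g cos θ = 1000 N.
Along the incline: P = m g sin θ + μ_s N = 601 + 0.57×1000 = 1170 N.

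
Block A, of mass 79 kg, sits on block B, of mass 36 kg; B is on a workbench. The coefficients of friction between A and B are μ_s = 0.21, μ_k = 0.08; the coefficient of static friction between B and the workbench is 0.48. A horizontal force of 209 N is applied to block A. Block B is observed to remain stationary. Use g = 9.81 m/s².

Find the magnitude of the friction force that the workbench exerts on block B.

f ≈ 62 N

Normal force at the A–B interface: N₁ = m_A g = 775 N.
So the A–B interface can sustain at most μ_s N₁ = 162.7 N of static friction.
Since P = 209 N > 162.7 N, A slides on B; the A–B friction is kinetic: f₁ = μ_k N₁ = 0.08×775 = 62 N.
By Newton's third law B feels 62 N forward from A. With B stationary, the floor's static friction on B balances it: f₂ = 62 N (well within μ_s(m_A+m_B)g = 541.5 N).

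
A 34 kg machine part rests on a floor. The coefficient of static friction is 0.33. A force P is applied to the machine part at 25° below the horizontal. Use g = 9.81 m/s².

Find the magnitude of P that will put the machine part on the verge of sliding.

P ≈ 144 N

N = m g + P sin α (the push presses the machine part into the floor).
At impending slip, P cos α = μ_s N = μ_s (m g + P sin α).
Solving: P (cos α − μ_s sin α) = μ_s m g → P = 0.33×334/(cos 25° − 0.33 sin 25°) = 110/0.7668 = 144 N.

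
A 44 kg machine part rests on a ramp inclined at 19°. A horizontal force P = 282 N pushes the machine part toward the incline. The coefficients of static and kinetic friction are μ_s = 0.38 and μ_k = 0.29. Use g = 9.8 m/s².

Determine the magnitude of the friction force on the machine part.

The horizontal push has a component P sin θ into the surface, so N = m g cos θ + P sin θ = 407.7 + 91.81 = 499.5 N.
Along the incline, the net driving force (taking up-slope positive) is P cos θ − m g sin θ = 266.6 − 140.4 = 126.3 N, so equilibrium requires friction f = -126.3 N (down-slope).
The limit of static friction is μ_s N = 189.8 N.
|f_req| = 126.3 ≤ 189.8 N → the machine part is in equilibrium; friction equals the required value.

f ≈ 126 N (down the incline)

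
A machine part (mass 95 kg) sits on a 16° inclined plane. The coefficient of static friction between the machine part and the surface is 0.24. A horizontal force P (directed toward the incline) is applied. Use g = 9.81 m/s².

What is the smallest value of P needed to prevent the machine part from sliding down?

The machine part tends to slide down (tan θ > μ_s), so at the point of impending slip friction acts up-slope at its limit: f = μ_s N.
Perpendicular to the incline: N = m g cos θ + P sin θ.
Along the incline: P cos θ + μ_s N = m g sin θ, i.e. P cos θ + μ_s (m g cos θ + P sin θ) = m g sin θ.
Solving, P (cos θ + μ_s sin θ) = m g (sin θ − μ_s cos θ), so P = 932×0.04493/1.027 = 40.8 N.

P_min ≈ 40.8 N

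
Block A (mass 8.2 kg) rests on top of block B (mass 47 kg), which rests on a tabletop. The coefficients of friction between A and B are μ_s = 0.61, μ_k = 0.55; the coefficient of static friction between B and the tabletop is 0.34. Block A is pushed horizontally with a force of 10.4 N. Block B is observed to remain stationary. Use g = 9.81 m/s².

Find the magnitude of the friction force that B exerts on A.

f ≈ 10.4 N

Normal force at the A–B interface: N₁ = m_A g = 80.44 N.
Maximum static friction on A from B: μ_s N₁ = 0.61×80.44 = 49.07 N.
P = 10.4 N is within that limit, so A and B move together (both at rest); the A–B friction is simply f₁ = P = 10.4 N.
B experiences an equal 10.4 N forward from A (third law). B is in equilibrium, so the floor supplies f₂ = 10.4 N of static friction (limit μ_s(m_A+m_B)g = 184.1 N, not exceeded).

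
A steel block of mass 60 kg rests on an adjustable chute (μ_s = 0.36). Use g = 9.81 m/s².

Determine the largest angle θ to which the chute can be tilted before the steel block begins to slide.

At the slip threshold, m g sin θ = μ_s · m g cos θ, so tan θ = μ_s.
θ_max = arctan(0.36) = 19.8°.

θ_max ≈ 19.8°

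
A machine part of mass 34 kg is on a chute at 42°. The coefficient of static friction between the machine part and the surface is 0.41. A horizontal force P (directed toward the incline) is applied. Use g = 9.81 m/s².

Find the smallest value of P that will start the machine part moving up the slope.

At impending motion up the slope, friction acts down-slope at its limit: f = μ_s N.
Perpendicular to the incline: N = m g cos θ + P sin θ.
Along the incline: P cos θ = m g sin θ + μ_s N = m g sin θ + μ_s (m g cos θ + P sin θ).
Solving, P (cos θ − μ_s sin θ) = m g (sin θ + μ_s cos θ), so P = 34×9.81×(sin 42° + 0.41 cos 42°)/(cos 42° − 0.41 sin 42°) = 334×0.9738/0.4688 = 693 N.

P ≈ 693 N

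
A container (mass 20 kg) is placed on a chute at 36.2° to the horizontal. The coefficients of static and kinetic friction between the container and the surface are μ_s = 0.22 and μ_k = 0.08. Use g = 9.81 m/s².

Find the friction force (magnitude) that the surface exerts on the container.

Perpendicular to the surface, N = m g cos θ = 20·9.81·cos 36.2° = 158.3 N.
For equilibrium along the incline, friction must balance the weight component: f = m g sin θ = 115.9 N up the slope.
Maximum static friction available: μ_s N = 0.22 × 158.3 = 34.83 N.
|115.9| exceeds 34.83 N, so the container slips down-slope; friction is kinetic, f = μ_k N = 0.08×158.3 = 12.7 N.

f ≈ 12.7 N (up the incline)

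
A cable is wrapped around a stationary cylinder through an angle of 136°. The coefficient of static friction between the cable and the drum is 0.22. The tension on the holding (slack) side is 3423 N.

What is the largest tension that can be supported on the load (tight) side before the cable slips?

T_max ≈ 5770 N

At impending slip the capstan equation gives T₂/T₁ = e^{μβ} with β in radians.
β = 136° × π/180 = 2.374 rad.
e^{μβ} = e^{0.22×2.374} = 1.686.
T₂ = T₁ · e^{μβ} = 3423 × 1.686 = 5770 N.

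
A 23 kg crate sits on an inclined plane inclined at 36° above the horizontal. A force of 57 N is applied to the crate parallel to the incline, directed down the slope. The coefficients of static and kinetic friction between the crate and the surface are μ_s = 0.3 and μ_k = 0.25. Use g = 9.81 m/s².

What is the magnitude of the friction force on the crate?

f ≈ 45.6 N (up the incline)

Normal force: N = m g cos θ = 23 × 9.81 × cos 36° = 182.5 N.
The friction needed for equilibrium is m g sin θ + P = 132.6 + 57 = 189.6 N, measured positive up-slope.
Static friction can supply at most μ_s N = 54.76 N.
Since |189.6| > 54.76 N, static friction cannot hold it; the crate slides down the incline and kinetic friction applies: f = μ_k N = 0.25 × 182.5 = 45.6 N.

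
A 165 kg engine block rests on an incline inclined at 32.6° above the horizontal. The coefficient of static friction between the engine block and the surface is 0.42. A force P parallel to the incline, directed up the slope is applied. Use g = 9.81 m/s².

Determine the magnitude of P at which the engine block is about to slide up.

At impending motion up the slope, friction acts down-slope at its limit: f = μ_s N.
P is parallel to the surface, so N = m g cos θ = 1360 N.
Along the incline: P = m g sin θ + μ_s N = 872 + 0.42×1360 = 1440 N.

P ≈ 1440 N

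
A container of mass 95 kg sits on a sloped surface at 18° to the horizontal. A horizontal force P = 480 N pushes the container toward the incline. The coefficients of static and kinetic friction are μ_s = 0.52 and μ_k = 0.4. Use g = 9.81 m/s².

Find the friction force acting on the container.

f ≈ 169 N (down the incline)

Resolve perpendicular to the incline: N = m g cos θ + P sin θ = 95×9.81×cos 18° + 480×sin 18° = 1035 N.
Along the incline, the net driving force (taking up-slope positive) is P cos θ − m g sin θ = 456.5 − 288 = 168.5 N, so equilibrium requires friction f = -168.5 N (down-slope).
The limit of static friction is μ_s N = 538 N.
|f_req| = 168.5 ≤ 538 N → the container is in equilibrium; friction equals the required value.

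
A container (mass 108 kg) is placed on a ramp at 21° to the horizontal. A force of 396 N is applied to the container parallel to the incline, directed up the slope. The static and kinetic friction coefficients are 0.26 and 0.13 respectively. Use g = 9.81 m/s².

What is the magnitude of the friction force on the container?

The normal reaction is N = m g cos θ = 989.1 N.
Parallel to the incline, ΣF = 0 gives f = m g sin θ − P = 379.7 − 396 = -16.32 N (up-slope positive).
The static-friction ceiling is μ_s N = 0.26 × 989.1 = 257.2 N.
Since |-16.32| ≤ 257.2 N, no slip — friction simply equals what equilibrium demands.

f ≈ 16.3 N (down the incline)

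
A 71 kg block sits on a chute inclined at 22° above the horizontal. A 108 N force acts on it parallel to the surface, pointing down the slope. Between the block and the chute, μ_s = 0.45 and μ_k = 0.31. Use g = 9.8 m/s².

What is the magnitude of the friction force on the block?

Normal force: N = m g cos θ = 71 × 9.8 × cos 22° = 645.1 N.
Parallel to the incline, ΣF = 0 gives f = m g sin θ + P = 260.7 + 108 = 368.7 N (up-slope positive).
The static-friction ceiling is μ_s N = 0.45 × 645.1 = 290.3 N.
|368.7| exceeds 290.3 N, so the block slips down-slope; friction is kinetic, f = μ_k N = 0.31×645.1 = 200 N.

f ≈ 200 N (up the incline)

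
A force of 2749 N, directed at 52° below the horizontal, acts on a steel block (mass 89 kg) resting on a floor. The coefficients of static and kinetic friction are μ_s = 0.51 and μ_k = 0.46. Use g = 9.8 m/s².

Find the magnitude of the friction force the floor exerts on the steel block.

Vertical equilibrium gives N = m g + P sin α = 3038 N.
The horizontal driving force is P cos α = 1692 N, so equilibrium needs friction f = 1692 N.
μ_s N = 0.51 × 3038 = 1550 N.
The required friction exceeds μ_s N, so the steel block moves and f = μ_k N = 1400 N.

f ≈ 1400 N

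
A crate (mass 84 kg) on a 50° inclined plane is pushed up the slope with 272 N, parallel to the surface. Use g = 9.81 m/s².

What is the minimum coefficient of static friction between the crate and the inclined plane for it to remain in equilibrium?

μ_s,min ≈ 0.678

N = m g cos θ = 529.7 N.
Friction must make up the shortfall along the incline: f = m g sin θ − P = 631.3 − 272 = 359.3 N.
At the threshold f = μ_s N, so μ_s,min = 359.3/529.7 = 0.678.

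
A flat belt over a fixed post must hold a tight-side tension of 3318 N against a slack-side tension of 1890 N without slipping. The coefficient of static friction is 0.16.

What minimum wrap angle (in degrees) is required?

β_min ≈ 202°

T₂/T₁ = e^{μβ} → β = ln(T₂/T₁)/μ.
β = ln(3318/1890)/0.16 = 0.5628/0.16 = 3.517 rad.
In degrees: β = 3.517 × 180/π = 202°.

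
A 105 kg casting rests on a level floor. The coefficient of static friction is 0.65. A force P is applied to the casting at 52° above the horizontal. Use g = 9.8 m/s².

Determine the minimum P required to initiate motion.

P ≈ 593 N

N = m g − P sin α (the pull lifts the casting).
At impending slip, P cos α = μ_s N = μ_s (m g − P sin α).
Solving: P (cos α + μ_s sin α) = μ_s m g → P = 0.65×1030/(cos 52° + 0.65 sin 52°) = 669/1.128 = 593 N.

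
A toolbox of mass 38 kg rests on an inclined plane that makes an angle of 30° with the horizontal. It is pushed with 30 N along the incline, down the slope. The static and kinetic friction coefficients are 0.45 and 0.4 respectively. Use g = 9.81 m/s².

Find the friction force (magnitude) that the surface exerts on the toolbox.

f ≈ 129 N (up the incline)

Perpendicular to the surface, N = m g cos θ = 38·9.81·cos 30° = 322.8 N.
Parallel to the incline, ΣF = 0 gives f = m g sin θ + P = 186.4 + 30 = 216.4 N (up-slope positive).
The static-friction ceiling is μ_s N = 0.45 × 322.8 = 145.3 N.
Since |216.4| > 145.3 N, static friction cannot hold it; the toolbox slides down the incline and kinetic friction applies: f = μ_k N = 0.4 × 322.8 = 129 N.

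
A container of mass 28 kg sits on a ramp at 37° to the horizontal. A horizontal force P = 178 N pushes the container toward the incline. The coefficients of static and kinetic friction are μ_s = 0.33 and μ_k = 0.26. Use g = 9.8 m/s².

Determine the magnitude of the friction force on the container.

Normal direction: N = m g cos θ + P sin θ = 326.3 N.
Parallel to the incline: P cos θ − m g sin θ = 142.2 − 165.1 = -22.98 N; the friction needed to balance this is 22.98 N acting up the slope.
Maximum static friction: μ_s N = 0.33 × 326.3 = 107.7 N.
Since 22.98 N is within the 107.7 N limit, the container stays put and friction is exactly 23 N.

f ≈ 23 N (up the incline)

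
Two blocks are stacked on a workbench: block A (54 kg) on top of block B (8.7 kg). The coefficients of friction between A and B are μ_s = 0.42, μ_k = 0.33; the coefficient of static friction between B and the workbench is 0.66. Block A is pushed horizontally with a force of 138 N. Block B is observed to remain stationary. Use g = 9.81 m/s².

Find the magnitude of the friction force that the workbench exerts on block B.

f ≈ 138 N

Between the blocks, N₁ = m_A g = 529.7 N.
So the A–B interface can sustain at most μ_s N₁ = 222.5 N of static friction.
Since P = 138 N ≤ 222.5 N, A does not slip on B; friction on A equals P = 138 N.
By Newton's third law B feels 138 N forward from A. With B stationary, the floor's static friction on B balances it: f₂ = 138 N (well within μ_s(m_A+m_B)g = 406 N).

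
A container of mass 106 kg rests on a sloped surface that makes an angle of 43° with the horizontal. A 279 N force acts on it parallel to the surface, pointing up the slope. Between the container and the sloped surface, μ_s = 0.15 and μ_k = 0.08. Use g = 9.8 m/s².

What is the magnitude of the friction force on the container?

Normal force: N = m g cos θ = 106 × 9.8 × cos 43° = 759.7 N.
For equilibrium along the incline the friction force must supply f = m g sin θ − P = 708.5 − 279 = 429.5 N (positive meaning up-slope).
The static-friction ceiling is μ_s N = 0.15 × 759.7 = 114 N.
Since |429.5| > 114 N, static friction cannot hold it; the container slides down the incline and kinetic friction applies: f = μ_k N = 0.08 × 759.7 = 60.8 N.

f ≈ 60.8 N (up the incline)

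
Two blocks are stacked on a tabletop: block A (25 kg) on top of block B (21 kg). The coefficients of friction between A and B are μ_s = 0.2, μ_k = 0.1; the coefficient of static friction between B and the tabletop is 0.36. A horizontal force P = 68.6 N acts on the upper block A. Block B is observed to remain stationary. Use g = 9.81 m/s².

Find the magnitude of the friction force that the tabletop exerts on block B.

f ≈ 24.5 N

Between the blocks, N₁ = m_A g = 245.2 N.
So the A–B interface can sustain at most μ_s N₁ = 49.05 N of static friction.
P = 68.6 N exceeds that limit, so A slips over B and the interface friction becomes kinetic: f₁ = μ_k N₁ = 0.1×245.2 = 24.5 N.
By Newton's third law B feels 24.5 N forward from A. With B stationary, the floor's static friction on B balances it: f₂ = 24.5 N (well within μ_s(m_A+m_B)g = 162.5 N).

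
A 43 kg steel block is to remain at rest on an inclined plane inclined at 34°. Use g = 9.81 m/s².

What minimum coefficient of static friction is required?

At the slip threshold m g sin θ = μ_s m g cos θ, so μ_s,min = tan θ.
μ_s,min = tan 34° = 0.675.

μ_s,min ≈ 0.675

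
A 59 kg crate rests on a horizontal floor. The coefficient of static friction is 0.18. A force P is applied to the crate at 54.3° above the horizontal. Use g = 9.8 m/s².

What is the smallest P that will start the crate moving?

P ≈ 143 N

N = m g − P sin α (the pull lifts the crate).
At impending slip, P cos α = μ_s N = μ_s (m g − P sin α).
Solving: P (cos α + μ_s sin α) = μ_s m g → P = 0.18×578/(cos 54.3° + 0.18 sin 54.3°) = 104/0.7297 = 143 N.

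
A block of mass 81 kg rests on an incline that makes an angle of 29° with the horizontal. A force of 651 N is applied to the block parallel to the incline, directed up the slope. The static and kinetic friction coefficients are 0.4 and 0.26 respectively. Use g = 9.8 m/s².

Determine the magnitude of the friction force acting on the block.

f ≈ 266 N (down the incline)

Perpendicular to the surface, N = m g cos θ = 81·9.8·cos 29° = 694.3 N.
For equilibrium along the incline the friction force must supply f = m g sin θ − P = 384.8 − 651 = -266.2 N (positive meaning up-slope).
Static friction can supply at most μ_s N = 277.7 N.
Since |-266.2| ≤ 277.7 N, static friction is sufficient; f equals the required value, not μ_s N.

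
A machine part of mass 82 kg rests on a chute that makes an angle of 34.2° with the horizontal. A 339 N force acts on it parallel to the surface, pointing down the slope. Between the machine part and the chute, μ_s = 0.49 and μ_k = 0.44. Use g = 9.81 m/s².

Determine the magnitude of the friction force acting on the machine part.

f ≈ 293 N (up the incline)

The normal reaction is N = m g cos θ = 665.3 N.
The friction needed for equilibrium is m g sin θ + P = 452.2 + 339 = 791.2 N, measured positive up-slope.
Static friction can supply at most μ_s N = 326 N.
Since |791.2| > 326 N, static friction cannot hold it; the machine part slides down the incline and kinetic friction applies: f = μ_k N = 0.44 × 665.3 = 293 N.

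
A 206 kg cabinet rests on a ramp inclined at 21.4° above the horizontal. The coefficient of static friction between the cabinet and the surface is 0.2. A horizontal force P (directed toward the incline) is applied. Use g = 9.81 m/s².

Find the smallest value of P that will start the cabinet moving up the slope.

P ≈ 1300 N

At impending motion up the slope, friction acts down-slope at its limit: f = μ_s N.
Perpendicular to the incline: N = m g cos θ + P sin θ.
Along the incline: P cos θ = m g sin θ + μ_s N = m g sin θ + μ_s (m g cos θ + P sin θ).
Solving, P (cos θ − μ_s sin θ) = m g (sin θ + μ_s cos θ), so P = 206×9.81×(sin 21.4° + 0.2 cos 21.4°)/(cos 21.4° − 0.2 sin 21.4°) = 2020×0.5511/0.8581 = 1300 N.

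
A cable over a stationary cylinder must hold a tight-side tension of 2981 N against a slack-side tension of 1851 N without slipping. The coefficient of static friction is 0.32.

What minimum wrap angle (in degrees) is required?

β_min ≈ 85.3°

T₂/T₁ = e^{μβ} → β = ln(T₂/T₁)/μ.
β = ln(2981/1851)/0.32 = 0.4765/0.32 = 1.489 rad.
In degrees: β = 1.489 × 180/π = 85.3°.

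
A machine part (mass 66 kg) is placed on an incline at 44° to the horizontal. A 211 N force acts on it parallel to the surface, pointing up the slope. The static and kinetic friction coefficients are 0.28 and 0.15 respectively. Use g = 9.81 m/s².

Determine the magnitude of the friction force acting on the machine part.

Normal force: N = m g cos θ = 66 × 9.81 × cos 44° = 465.7 N.
Parallel to the incline, ΣF = 0 gives f = m g sin θ − P = 449.8 − 211 = 238.8 N (up-slope positive).
Maximum static friction available: μ_s N = 0.28 × 465.7 = 130.4 N.
Since |238.8| > 130.4 N, static friction cannot hold it; the machine part slides down the incline and kinetic friction applies: f = μ_k N = 0.15 × 465.7 = 69.9 N.

f ≈ 69.9 N (up the incline)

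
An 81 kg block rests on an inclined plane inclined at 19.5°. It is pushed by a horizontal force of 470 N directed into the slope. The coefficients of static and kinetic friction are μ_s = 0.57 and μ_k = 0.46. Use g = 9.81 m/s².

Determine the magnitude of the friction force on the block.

Normal direction: N = m g cos θ + P sin θ = 905.9 N.
Along the incline, the net driving force (taking up-slope positive) is P cos θ − m g sin θ = 443 − 265.2 = 177.8 N, so equilibrium requires friction f = -177.8 N (down-slope).
Maximum static friction: μ_s N = 0.57 × 905.9 = 516.4 N.
|f_req| = 177.8 ≤ 516.4 N → the block is in equilibrium; friction equals the required value.

f ≈ 178 N (down the incline)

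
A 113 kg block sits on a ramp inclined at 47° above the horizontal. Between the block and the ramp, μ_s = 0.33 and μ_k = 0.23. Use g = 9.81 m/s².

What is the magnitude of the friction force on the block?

The normal reaction is N = m g cos θ = 756 N.
Along the slope the weight component is m g sin θ = 810.7 N; friction must supply exactly this, acting up-slope.
Maximum static friction available: μ_s N = 0.33 × 756 = 249.5 N.
|810.7| exceeds 249.5 N, so the block slips down-slope; friction is kinetic, f = μ_k N = 0.23×756 = 174 N.

f ≈ 174 N (up the incline)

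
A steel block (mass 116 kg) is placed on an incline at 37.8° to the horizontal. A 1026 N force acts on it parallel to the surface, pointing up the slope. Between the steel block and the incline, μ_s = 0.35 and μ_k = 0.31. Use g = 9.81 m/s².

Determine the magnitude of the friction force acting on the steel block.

Perpendicular to the surface, N = m g cos θ = 116·9.81·cos 37.8° = 899.2 N.
The friction needed for equilibrium is m g sin θ − P = 697.5 − 1026 = -328.5 N, measured positive up-slope.
Maximum static friction available: μ_s N = 0.35 × 899.2 = 314.7 N.
|-328.5| exceeds 314.7 N, so the steel block slips up-slope; friction is kinetic, f = μ_k N = 0.31×899.2 = 279 N.

f ≈ 279 N (down the incline)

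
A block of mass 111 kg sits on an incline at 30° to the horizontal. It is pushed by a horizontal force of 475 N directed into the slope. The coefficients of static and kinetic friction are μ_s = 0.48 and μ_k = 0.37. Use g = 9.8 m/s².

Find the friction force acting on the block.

f ≈ 133 N (up the incline)

Resolve perpendicular to the incline: N = m g cos θ + P sin θ = 111×9.8×cos 30° + 475×sin 30° = 1180 N.
Parallel to the incline: P cos θ − m g sin θ = 411.4 − 543.9 = -132.5 N; the friction needed to balance this is 132.5 N acting up the slope.
The limit of static friction is μ_s N = 566.2 N.
|f_req| = 132.5 ≤ 566.2 N → the block is in equilibrium; friction equals the required value.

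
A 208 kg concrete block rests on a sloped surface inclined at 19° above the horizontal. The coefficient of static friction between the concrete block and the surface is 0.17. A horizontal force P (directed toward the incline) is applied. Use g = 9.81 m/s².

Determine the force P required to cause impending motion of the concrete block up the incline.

At impending motion up the slope, friction acts down-slope at its limit: f = μ_s N.
Perpendicular to the incline: N = m g cos θ + P sin θ.
Along the incline: P cos θ = m g sin θ + μ_s N = m g sin θ + μ_s (m g cos θ + P sin θ).
Solving, P (cos θ − μ_s sin θ) = m g (sin θ + μ_s cos θ), so P = 208×9.81×(sin 19° + 0.17 cos 19°)/(cos 19° − 0.17 sin 19°) = 2040×0.4863/0.8902 = 1110 N.

P ≈ 1110 N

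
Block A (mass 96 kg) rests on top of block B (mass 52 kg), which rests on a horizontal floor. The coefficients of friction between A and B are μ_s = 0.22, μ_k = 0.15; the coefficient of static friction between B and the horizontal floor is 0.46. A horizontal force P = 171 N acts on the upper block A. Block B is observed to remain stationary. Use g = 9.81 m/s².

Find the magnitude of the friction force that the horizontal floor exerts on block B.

f ≈ 171 N

The normal force B exerts on A is simply A's weight, N₁ = 941.8 N.
Maximum static friction on A from B: μ_s N₁ = 0.22×941.8 = 207.2 N.
Since P = 171 N ≤ 207.2 N, A does not slip on B; friction on A equals P = 171 N.
B experiences an equal 171 N forward from A (third law). B is in equilibrium, so the floor supplies f₂ = 171 N of static friction (limit μ_s(m_A+m_B)g = 667.9 N, not exceeded).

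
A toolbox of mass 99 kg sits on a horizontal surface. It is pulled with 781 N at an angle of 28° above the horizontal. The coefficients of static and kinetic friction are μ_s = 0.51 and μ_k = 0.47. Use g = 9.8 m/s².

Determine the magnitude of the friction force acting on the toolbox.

N = m g − P sin α = 970.2 − 781×sin 28° = 603.5 N.
The horizontal driving force is P cos α = 689.6 N, so equilibrium needs friction f = 689.6 N.
μ_s N = 0.51 × 603.5 = 307.8 N.
The required friction exceeds μ_s N, so the toolbox moves and f = μ_k N = 284 N.

f ≈ 284 N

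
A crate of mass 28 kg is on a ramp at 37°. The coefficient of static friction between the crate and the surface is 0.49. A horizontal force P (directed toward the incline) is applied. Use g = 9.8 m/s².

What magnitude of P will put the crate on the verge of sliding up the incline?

At impending motion up the slope, friction acts down-slope at its limit: f = μ_s N.
Perpendicular to the incline: N = m g cos θ + P sin θ.
Along the incline: P cos θ = m g sin θ + μ_s N = m g sin θ + μ_s (m g cos θ + P sin θ).
Solving, P (cos θ − μ_s sin θ) = m g (sin θ + μ_s cos θ), so P = 28×9.8×(sin 37° + 0.49 cos 37°)/(cos 37° − 0.49 sin 37°) = 274×0.9931/0.5037 = 541 N.

P ≈ 541 N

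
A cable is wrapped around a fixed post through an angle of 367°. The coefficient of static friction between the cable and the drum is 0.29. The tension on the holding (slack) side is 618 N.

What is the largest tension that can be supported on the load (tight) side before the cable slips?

At impending slip the capstan equation gives T₂/T₁ = e^{μβ} with β in radians.
β = 367° × π/180 = 6.405 rad.
e^{μβ} = e^{0.29×6.405} = 6.408.
T₂ = T₁ · e^{μβ} = 618 × 6.408 = 3960 N.

T_max ≈ 3960 N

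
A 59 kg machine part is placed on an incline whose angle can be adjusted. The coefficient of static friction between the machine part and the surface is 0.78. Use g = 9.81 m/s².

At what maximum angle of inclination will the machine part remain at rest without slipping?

θ_max ≈ 38°

At the slip threshold, m g sin θ = μ_s · m g cos θ, so tan θ = μ_s.
θ_max = arctan(0.78) = 38°.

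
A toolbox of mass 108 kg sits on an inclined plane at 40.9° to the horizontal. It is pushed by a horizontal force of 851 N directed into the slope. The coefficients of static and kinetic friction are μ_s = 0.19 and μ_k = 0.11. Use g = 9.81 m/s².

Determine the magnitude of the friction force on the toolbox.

f ≈ 50.5 N (up the incline)

Normal direction: N = m g cos θ + P sin θ = 1358 N.
Along the incline, the net driving force (taking up-slope positive) is P cos θ − m g sin θ = 643.2 − 693.7 = -50.45 N, so equilibrium requires friction f = 50.45 N (up-slope).
The limit of static friction is μ_s N = 258 N.
Since 50.45 N is within the 258 N limit, the toolbox stays put and friction is exactly 50.5 N.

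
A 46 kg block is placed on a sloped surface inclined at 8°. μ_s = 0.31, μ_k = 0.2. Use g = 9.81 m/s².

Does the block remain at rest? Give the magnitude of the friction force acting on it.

N = m g cos θ = 447 N.
Down-slope weight component: m g sin θ = 62.8 N.
μ_s N = 139 N.
62.8 ≤ 139 N, so it stays put; friction = 62.8 N.

f ≈ 62.8 N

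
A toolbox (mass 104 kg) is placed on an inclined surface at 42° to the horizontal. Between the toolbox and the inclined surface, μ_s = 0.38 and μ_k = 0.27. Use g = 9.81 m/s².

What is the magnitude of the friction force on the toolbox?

f ≈ 205 N (up the incline)

Perpendicular to the surface, N = m g cos θ = 104·9.81·cos 42° = 758.2 N.
For equilibrium along the incline, friction must balance the weight component: f = m g sin θ = 682.7 N up the slope.
Static friction can supply at most μ_s N = 288.1 N.
|682.7| exceeds 288.1 N, so the toolbox slips down-slope; friction is kinetic, f = μ_k N = 0.27×758.2 = 205 N.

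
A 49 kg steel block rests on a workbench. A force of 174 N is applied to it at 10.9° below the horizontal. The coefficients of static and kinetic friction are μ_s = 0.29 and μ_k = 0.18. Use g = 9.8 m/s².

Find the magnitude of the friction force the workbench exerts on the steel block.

The vertical component of P adds to the normal force: N = m g + P sin α = 480.2 + 32.9 = 513.1 N.
The horizontal driving force is P cos α = 170.9 N, so equilibrium needs friction f = 170.9 N.
μ_s N = 0.29 × 513.1 = 148.8 N.
170.9 > 148.8 N → the steel block slides; f = μ_k N = 0.18×513.1 = 92.4 N.

f ≈ 92.4 N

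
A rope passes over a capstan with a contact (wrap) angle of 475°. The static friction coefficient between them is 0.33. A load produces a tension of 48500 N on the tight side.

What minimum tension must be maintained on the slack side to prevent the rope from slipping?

T_min ≈ 3140 N

Capstan equation at impending slip: T_tight/T_slack = e^{μβ}.
β = 475° = 8.29 rad; e^{μβ} = e^{0.33×8.29} = 15.42.
T_slack = T_tight / e^{μβ} = 48500 / 15.42 = 3140 N.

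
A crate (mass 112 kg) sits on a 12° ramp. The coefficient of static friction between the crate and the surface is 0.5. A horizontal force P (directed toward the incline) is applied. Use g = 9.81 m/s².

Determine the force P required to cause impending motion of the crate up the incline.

At impending motion up the slope, friction acts down-slope at its limit: f = μ_s N.
Perpendicular to the incline: N = m g cos θ + P sin θ.
Along the incline: P cos θ = m g sin θ + μ_s N = m g sin θ + μ_s (m g cos θ + P sin θ).
Solving, P (cos θ − μ_s sin θ) = m g (sin θ + μ_s cos θ), so P = 112×9.81×(sin 12° + 0.5 cos 12°)/(cos 12° − 0.5 sin 12°) = 1100×0.697/0.8742 = 876 N.

P ≈ 876 N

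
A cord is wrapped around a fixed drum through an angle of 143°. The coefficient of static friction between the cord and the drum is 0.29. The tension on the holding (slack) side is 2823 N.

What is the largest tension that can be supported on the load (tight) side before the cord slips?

At impending slip the capstan equation gives T₂/T₁ = e^{μβ} with β in radians.
β = 143° × π/180 = 2.496 rad.
e^{μβ} = e^{0.29×2.496} = 2.062.
T₂ = T₁ · e^{μβ} = 2823 × 2.062 = 5820 N.

T_max ≈ 5820 N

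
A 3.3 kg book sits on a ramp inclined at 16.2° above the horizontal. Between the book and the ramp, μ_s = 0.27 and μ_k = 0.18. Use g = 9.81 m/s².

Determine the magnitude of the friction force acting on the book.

The normal reaction is N = m g cos θ = 31.09 N.
For equilibrium along the incline, friction must balance the weight component: f = m g sin θ = 9.032 N up the slope.
The static-friction ceiling is μ_s N = 0.27 × 31.09 = 8.394 N.
|9.032| exceeds 8.394 N, so the book slips down-slope; friction is kinetic, f = μ_k N = 0.18×31.09 = 5.6 N.

f ≈ 5.6 N (up the incline)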